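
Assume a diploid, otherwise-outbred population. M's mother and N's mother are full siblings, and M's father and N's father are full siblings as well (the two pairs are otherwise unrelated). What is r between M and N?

Relatedness sums over independent paths through distinct common ancestors.
M and N are related in two ways: first cousins through their mothers (r = 1/8) and first cousins through their fathers (r = 1/8) — i.e. double first cousins.
r = 1/8 + 1/8 = 1/4 = 0.25.

0.25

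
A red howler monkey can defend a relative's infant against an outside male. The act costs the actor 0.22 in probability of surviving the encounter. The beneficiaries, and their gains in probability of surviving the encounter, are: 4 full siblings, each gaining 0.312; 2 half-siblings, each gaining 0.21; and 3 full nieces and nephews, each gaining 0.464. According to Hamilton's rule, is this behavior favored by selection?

Yes

Hamilton's rule: the trait is favored when the sum of r·B over every recipient exceeds the actor's cost C.
r to a full sibling = 1/2 (full sibs share both parents — two paths of length 2: r = 2·(1/2)^2 = 1/2).
r to a half-sibling = 1/4 (half-sibs share one parent — one path of length 2: r = (1/2)^2 = 1/4).
r to a full niece or nephew = 0.25 (full aunt/uncle↔niece/nephew: two paths of length 3 through the shared grandparent pair: r = 2·(1/2)^3 = 1/4).
Summing one r·B term per recipient: 4·0.5·0.312 + 2·0.25·0.21 + 3·0.25·0.464 = 1.077.
1.077 > 0.22: the indirect benefit exceeds the cost.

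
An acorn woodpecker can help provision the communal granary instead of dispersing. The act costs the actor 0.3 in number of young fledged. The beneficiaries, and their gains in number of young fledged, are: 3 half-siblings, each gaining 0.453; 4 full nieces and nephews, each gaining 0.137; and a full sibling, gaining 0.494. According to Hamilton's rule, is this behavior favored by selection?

Hamilton's rule: the trait is favored when the sum of r·B over every recipient exceeds the actor's cost C.
r to a half-sibling = 0.25 (half-sibs share one parent — one path of length 2: r = (1/2)^2 = 1/4).
r to a full niece or nephew = 0.25 (full aunt/uncle↔niece/nephew: two paths of length 3 through the shared grandparent pair: r = 2·(1/2)^3 = 1/4).
r to a full sibling = 1/2 (full sibs share both parents — two paths of length 2: r = 2·(1/2)^2 = 1/2).
Summing one r·B term per recipient: 3·0.25·0.453 + 4·0.25·0.137 + 1·0.5·0.494 = 0.72375.
0.72375 > 0.3: the indirect benefit exceeds the cost.

Yes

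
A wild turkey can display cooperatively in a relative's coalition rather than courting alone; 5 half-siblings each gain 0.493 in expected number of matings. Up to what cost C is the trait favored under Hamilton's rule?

0.61625

r to a half-sibling = 1/4 (half-sibs share one parent — one path of length 2: r = (1/2)^2 = 1/4).
Hamilton's rule: n·r·B > C, so the trait is favored while C < n·r·B = 5·0.25·0.493 = 0.61625.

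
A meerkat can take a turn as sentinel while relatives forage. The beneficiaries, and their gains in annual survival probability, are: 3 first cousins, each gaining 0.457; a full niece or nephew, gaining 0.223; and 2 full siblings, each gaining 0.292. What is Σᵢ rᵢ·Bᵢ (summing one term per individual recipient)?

r to a first cousin = 0.125 (first cousins share one grandparent pair — two paths of length 4: r = 2·(1/2)^4 = 1/8).
r to a full niece or nephew = 1/4 (full aunt/uncle↔niece/nephew: two paths of length 3 through the shared grandparent pair: r = 2·(1/2)^3 = 1/4).
r to a full sibling = 1/2 (full sibs share both parents — two paths of length 2: r = 2·(1/2)^2 = 1/2).
Summing one r·B term per recipient: 3·0.125·0.457 + 1·0.25·0.223 + 2·0.5·0.292 = 0.519125.

0.519125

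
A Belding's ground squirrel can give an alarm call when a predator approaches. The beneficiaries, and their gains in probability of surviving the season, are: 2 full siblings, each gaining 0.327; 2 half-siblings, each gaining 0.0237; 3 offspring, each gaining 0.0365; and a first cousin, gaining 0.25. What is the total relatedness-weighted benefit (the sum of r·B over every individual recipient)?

0.42485

r to a full sibling = 1/2 (full sibs share both parents — two paths of length 2: r = 2·(1/2)^2 = 1/2).
r to a half-sibling = 1/4 (half-sibs share one parent — one path of length 2: r = (1/2)^2 = 1/4).
r to an offspring = 1/2 (one parent–offspring link: r = (1/2)^1 = 1/2).
r to a first cousin = 0.125 (first cousins share one grandparent pair — two paths of length 4: r = 2·(1/2)^4 = 1/8).
Summing one r·B term per recipient: 2·0.5·0.327 + 2·0.25·0.0237 + 3·0.5·0.0365 + 1·0.125·0.25 = 0.42485.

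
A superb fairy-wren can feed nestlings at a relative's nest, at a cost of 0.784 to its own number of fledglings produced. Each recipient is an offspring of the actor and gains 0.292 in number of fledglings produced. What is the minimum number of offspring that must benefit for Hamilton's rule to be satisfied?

r to an offspring = 1/2 (one parent–offspring link: r = (1/2)^1 = 1/2).
Hamilton's rule: n·r·B > C  ⇒  n > C/(r·B) = 0.784/(0.5·0.292) = 5.37.
The smallest integer exceeding 5.37 is 6.

6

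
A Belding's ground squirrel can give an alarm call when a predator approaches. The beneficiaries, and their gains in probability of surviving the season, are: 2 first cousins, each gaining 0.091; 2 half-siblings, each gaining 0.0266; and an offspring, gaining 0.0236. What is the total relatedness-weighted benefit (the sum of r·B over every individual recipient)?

0.04785

r to a first cousin = 1/8 (first cousins share one grandparent pair — two paths of length 4: r = 2·(1/2)^4 = 1/8).
r to a half-sibling = 0.25 (half-sibs share one parent — one path of length 2: r = (1/2)^2 = 1/4).
r to an offspring = 1/2 (one parent–offspring link: r = (1/2)^1 = 1/2).
Summing one r·B term per recipient: 2·0.125·0.091 + 2·0.25·0.0266 + 1·0.5·0.0236 = 0.04785.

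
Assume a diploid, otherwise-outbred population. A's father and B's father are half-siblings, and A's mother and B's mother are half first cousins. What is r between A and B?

0.078125

With two independent routes of shared ancestry, r is the sum of the two contributions.
A and B are related in two ways: half first cousins through their fathers (r = 1/16) and half second cousins through their mothers (r = 1/64).
r = 1/16 + 1/64 = 0.078125.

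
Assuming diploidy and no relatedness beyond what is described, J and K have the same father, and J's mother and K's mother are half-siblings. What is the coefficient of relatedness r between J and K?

With two independent routes of shared ancestry, r is the sum of the two contributions.
J and K are related in two ways: half-sibs through their shared father (r = 1/4) and half first cousins through their mothers (r = 1/16).
r = 1/4 + 1/16 = 0.3125.

0.3125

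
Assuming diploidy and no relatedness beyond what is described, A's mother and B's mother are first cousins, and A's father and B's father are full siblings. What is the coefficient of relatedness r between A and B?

Wright's path rule: contributions from independent ancestry routes add.
A and B are related in two ways: second cousins through their mothers (r = 1/32) and first cousins through their fathers (r = 1/8).
r = 1/32 + 1/8 = 5/32 = 0.15625.

0.15625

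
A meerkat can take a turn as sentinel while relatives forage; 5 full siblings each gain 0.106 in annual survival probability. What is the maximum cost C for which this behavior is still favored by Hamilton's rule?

r to a full sibling = 1/2 (full sibs share both parents — two paths of length 2: r = 2·(1/2)^2 = 1/2).
Hamilton's rule: n·r·B > C, so the trait is favored while C < n·r·B = 5·0.5·0.106 = 0.265.

0.265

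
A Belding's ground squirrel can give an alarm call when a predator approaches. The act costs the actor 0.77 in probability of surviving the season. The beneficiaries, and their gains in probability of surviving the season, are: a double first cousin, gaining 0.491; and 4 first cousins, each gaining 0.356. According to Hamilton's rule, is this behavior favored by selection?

Hamilton's rule: the trait is favored when the sum of r·B over every recipient exceeds the actor's cost C.
r to a double first cousin = 0.25 (double first cousins share both grandparent pairs — four paths of length 4: r = 4·(1/2)^4 = 1/4).
r to a first cousin = 0.125 (first cousins share one grandparent pair — two paths of length 4: r = 2·(1/2)^4 = 1/8).
Summing one r·B term per recipient: 1·0.25·0.491 + 4·0.125·0.356 = 0.30075.
0.30075 < 0.77: the indirect benefit is less than the cost.

No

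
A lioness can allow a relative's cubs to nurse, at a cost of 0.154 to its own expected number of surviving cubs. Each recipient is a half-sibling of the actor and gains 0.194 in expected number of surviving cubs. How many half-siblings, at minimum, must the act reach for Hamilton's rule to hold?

r to a half-sibling = 0.25 (half-sibs share one parent — one path of length 2: r = (1/2)^2 = 1/4).
Hamilton's rule: n·r·B > C  ⇒  n > C/(r·B) = 0.154/(0.25·0.194) = 3.175.
The smallest integer exceeding 3.175 is 4.

4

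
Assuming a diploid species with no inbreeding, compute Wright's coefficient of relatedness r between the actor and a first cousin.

First cousins share one grandparent pair — two paths of length 4: r = 2·(1/2)^4 = 1/8.

0.125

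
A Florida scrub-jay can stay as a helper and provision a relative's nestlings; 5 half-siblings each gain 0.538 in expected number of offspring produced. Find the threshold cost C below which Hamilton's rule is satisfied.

r to a half-sibling = 0.25 (half-sibs share one parent — one path of length 2: r = (1/2)^2 = 1/4).
Hamilton's rule: n·r·B > C, so the trait is favored while C < n·r·B = 5·0.25·0.538 = 0.6725.

0.6725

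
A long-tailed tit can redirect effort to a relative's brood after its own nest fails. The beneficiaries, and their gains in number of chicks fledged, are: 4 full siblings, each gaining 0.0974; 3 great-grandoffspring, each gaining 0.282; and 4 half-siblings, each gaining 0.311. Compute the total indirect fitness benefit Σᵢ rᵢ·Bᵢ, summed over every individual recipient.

0.61155

r to a full sibling = 0.5 (full sibs share both parents — two paths of length 2: r = 2·(1/2)^2 = 1/2).
r to a great-grandoffspring = 0.125 (three parent–offspring links: r = (1/2)^3 = 1/8).
r to a half-sibling = 0.25 (half-sibs share one parent — one path of length 2: r = (1/2)^2 = 1/4).
Summing one r·B term per recipient: 4·0.5·0.0974 + 3·0.125·0.282 + 4·0.25·0.311 = 0.61155.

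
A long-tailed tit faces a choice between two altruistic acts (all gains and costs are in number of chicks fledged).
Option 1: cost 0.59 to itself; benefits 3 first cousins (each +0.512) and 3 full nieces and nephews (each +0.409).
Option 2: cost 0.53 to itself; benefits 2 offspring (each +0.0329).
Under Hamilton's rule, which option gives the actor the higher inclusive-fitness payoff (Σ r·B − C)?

Option 1

Option 1: r to a first cousin = 0.125.
Option 1: r to a full niece or nephew = 0.25.
Option 1: Σ r·B − C = (3·0.125·0.512 + 3·0.25·0.409) − 0.59 = -0.09125.
Option 2: r to an offspring = 0.5.
Option 2: Σ r·B − C = (2·0.5·0.0329) − 0.53 = -0.4971.
Option 1 has the higher net inclusive-fitness payoff.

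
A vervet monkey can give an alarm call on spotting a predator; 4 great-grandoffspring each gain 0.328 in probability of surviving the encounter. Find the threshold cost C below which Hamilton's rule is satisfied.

0.164

r to a great-grandoffspring = 0.125 (three parent–offspring links: r = (1/2)^3 = 1/8).
Hamilton's rule: n·r·B > C, so the trait is favored while C < n·r·B = 4·0.125·0.328 = 0.164.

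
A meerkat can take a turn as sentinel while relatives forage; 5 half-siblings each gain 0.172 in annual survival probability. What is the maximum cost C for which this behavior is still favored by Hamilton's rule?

0.215

r to a half-sibling = 1/4 (half-sibs share one parent — one path of length 2: r = (1/2)^2 = 1/4).
Hamilton's rule: n·r·B > C, so the trait is favored while C < n·r·B = 5·0.25·0.172 = 0.215.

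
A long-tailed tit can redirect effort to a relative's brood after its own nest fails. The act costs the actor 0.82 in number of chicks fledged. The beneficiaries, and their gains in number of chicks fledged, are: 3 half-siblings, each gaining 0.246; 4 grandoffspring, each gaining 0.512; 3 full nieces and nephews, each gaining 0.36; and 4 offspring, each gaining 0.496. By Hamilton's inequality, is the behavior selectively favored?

Yes

Hamilton's rule: the trait is favored when the sum of r·B over every recipient exceeds the actor's cost C.
r to a half-sibling = 1/4 (half-sibs share one parent — one path of length 2: r = (1/2)^2 = 1/4).
r to a grandoffspring = 1/4 (two parent–offspring links: r = (1/2)^2 = 1/4).
r to a full niece or nephew = 0.25 (full aunt/uncle↔niece/nephew: two paths of length 3 through the shared grandparent pair: r = 2·(1/2)^3 = 1/4).
r to an offspring = 0.5 (one parent–offspring link: r = (1/2)^1 = 1/2).
Summing one r·B term per recipient: 3·0.25·0.246 + 4·0.25·0.512 + 3·0.25·0.36 + 4·0.5·0.496 = 1.9585.
1.9585 > 0.82: the indirect benefit exceeds the cost.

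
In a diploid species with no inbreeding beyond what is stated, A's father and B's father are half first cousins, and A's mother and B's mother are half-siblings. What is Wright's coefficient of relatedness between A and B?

Wright's path rule: contributions from independent ancestry routes add.
A and B are related in two ways: half second cousins through their fathers (r = 1/64) and half first cousins through their mothers (r = 1/16).
r = 1/64 + 1/16 = 5/64 = 0.078125.

0.078125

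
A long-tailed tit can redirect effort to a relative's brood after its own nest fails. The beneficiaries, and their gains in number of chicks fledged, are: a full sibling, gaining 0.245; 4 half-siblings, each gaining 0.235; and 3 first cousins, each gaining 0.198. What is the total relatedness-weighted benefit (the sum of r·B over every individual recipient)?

0.43175

r to a full sibling = 0.5 (full sibs share both parents — two paths of length 2: r = 2·(1/2)^2 = 1/2).
r to a half-sibling = 1/4 (half-sibs share one parent — one path of length 2: r = (1/2)^2 = 1/4).
r to a first cousin = 1/8 (first cousins share one grandparent pair — two paths of length 4: r = 2·(1/2)^4 = 1/8).
Summing one r·B term per recipient: 1·0.5·0.245 + 4·0.25·0.235 + 3·0.125·0.198 = 0.43175.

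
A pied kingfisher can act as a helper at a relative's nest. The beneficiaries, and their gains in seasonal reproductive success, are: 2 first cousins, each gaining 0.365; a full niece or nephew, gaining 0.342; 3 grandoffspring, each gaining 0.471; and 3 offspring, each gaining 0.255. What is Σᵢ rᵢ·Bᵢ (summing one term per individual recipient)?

r to a first cousin = 1/8 (first cousins share one grandparent pair — two paths of length 4: r = 2·(1/2)^4 = 1/8).
r to a full niece or nephew = 0.25 (full aunt/uncle↔niece/nephew: two paths of length 3 through the shared grandparent pair: r = 2·(1/2)^3 = 1/4).
r to a grandoffspring = 1/4 (two parent–offspring links: r = (1/2)^2 = 1/4).
r to an offspring = 0.5 (one parent–offspring link: r = (1/2)^1 = 1/2).
Summing one r·B term per recipient: 2·0.125·0.365 + 1·0.25·0.342 + 3·0.25·0.471 + 3·0.5·0.255 = 0.9125.

0.9125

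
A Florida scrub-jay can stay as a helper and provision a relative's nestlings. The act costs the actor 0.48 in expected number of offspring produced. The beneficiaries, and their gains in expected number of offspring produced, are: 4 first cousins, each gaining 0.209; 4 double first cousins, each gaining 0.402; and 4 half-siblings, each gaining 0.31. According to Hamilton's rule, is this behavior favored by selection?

Yes

Hamilton's rule: the trait is favored when the sum of r·B over every recipient exceeds the actor's cost C.
r to a first cousin = 1/8 (first cousins share one grandparent pair — two paths of length 4: r = 2·(1/2)^4 = 1/8).
r to a double first cousin = 1/4 (double first cousins share both grandparent pairs — four paths of length 4: r = 4·(1/2)^4 = 1/4).
r to a half-sibling = 0.25 (half-sibs share one parent — one path of length 2: r = (1/2)^2 = 1/4).
Summing one r·B term per recipient: 4·0.125·0.209 + 4·0.25·0.402 + 4·0.25·0.31 = 0.8165.
0.8165 > 0.48: the indirect benefit exceeds the cost.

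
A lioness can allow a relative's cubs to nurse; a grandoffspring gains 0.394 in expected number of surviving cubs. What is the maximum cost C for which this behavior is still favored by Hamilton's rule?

0.0985

r to a grandoffspring = 1/4 (two parent–offspring links: r = (1/2)^2 = 1/4).
Hamilton's rule: n·r·B > C, so the trait is favored while C < n·r·B = 1·0.25·0.394 = 0.0985.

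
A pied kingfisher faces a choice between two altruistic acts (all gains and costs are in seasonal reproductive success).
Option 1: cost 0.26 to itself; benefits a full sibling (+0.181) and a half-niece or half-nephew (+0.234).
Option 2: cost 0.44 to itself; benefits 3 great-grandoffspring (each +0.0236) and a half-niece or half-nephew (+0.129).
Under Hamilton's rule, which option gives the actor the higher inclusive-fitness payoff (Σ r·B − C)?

Option 1: r to a full sibling = 0.5.
Option 1: r to a half-niece or half-nephew = 0.125.
Option 1: Σ r·B − C = (1·0.5·0.181 + 1·0.125·0.234) − 0.26 = -0.14025.
Option 2: r to a great-grandoffspring = 0.125.
Option 2: r to a half-niece or half-nephew = 0.125.
Option 2: Σ r·B − C = (3·0.125·0.0236 + 1·0.125·0.129) − 0.44 = -0.415025.
Option 1 has the higher net inclusive-fitness payoff.

Option 1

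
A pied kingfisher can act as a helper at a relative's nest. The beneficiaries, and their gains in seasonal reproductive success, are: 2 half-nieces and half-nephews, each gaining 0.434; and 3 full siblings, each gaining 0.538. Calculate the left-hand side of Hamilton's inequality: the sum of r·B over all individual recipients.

r to a half-niece or half-nephew = 1/8 (half-aunt/uncle↔niece/nephew: one path of length 3: r = (1/2)^3 = 1/8).
r to a full sibling = 0.5 (full sibs share both parents — two paths of length 2: r = 2·(1/2)^2 = 1/2).
Summing one r·B term per recipient: 2·0.125·0.434 + 3·0.5·0.538 = 0.9155.

0.9155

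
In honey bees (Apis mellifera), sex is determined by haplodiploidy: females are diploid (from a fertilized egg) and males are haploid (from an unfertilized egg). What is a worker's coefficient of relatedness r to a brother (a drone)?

0.25

Her haploid brother carries none of their father's genes and a random half of their mother's genome; that half matches the maternal half of her own genome with probability 1/2: r = 1/2 · 1/2 = 1/4.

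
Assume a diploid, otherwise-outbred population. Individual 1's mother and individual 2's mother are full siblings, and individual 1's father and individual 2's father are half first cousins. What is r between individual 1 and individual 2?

0.140625

Independent pedigree routes through distinct common ancestors add.
Individual 1 and individual 2 are related in two ways: first cousins through their mothers (r = 1/8) and half second cousins through their fathers (r = 1/64).
r = 1/8 + 1/64 = 9/64 = 0.140625.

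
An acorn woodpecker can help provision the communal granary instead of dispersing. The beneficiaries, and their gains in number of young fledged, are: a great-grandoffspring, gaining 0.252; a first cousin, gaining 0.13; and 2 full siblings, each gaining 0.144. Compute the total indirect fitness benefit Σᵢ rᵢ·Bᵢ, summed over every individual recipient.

r to a great-grandoffspring = 1/8 (three parent–offspring links: r = (1/2)^3 = 1/8).
r to a first cousin = 0.125 (first cousins share one grandparent pair — two paths of length 4: r = 2·(1/2)^4 = 1/8).
r to a full sibling = 0.5 (full sibs share both parents — two paths of length 2: r = 2·(1/2)^2 = 1/2).
Summing one r·B term per recipient: 1·0.125·0.252 + 1·0.125·0.13 + 2·0.5·0.144 = 0.19175.

0.19175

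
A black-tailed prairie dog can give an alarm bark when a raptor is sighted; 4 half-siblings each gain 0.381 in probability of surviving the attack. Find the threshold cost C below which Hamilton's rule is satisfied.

r to a half-sibling = 1/4 (half-sibs share one parent — one path of length 2: r = (1/2)^2 = 1/4).
Hamilton's rule: n·r·B > C, so the trait is favored while C < n·r·B = 4·0.25·0.381 = 0.381.

0.381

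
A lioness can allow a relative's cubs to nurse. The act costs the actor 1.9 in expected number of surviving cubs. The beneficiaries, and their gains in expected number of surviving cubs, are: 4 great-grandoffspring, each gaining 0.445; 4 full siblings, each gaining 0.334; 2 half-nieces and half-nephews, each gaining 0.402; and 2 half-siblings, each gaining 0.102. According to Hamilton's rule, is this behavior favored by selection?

Hamilton's rule: the trait is favored when the sum of r·B over every recipient exceeds the actor's cost C.
r to a great-grandoffspring = 1/8 (three parent–offspring links: r = (1/2)^3 = 1/8).
r to a full sibling = 1/2 (full sibs share both parents — two paths of length 2: r = 2·(1/2)^2 = 1/2).
r to a half-niece or half-nephew = 1/8 (half-aunt/uncle↔niece/nephew: one path of length 3: r = (1/2)^3 = 1/8).
r to a half-sibling = 1/4 (half-sibs share one parent — one path of length 2: r = (1/2)^2 = 1/4).
Summing one r·B term per recipient: 4·0.125·0.445 + 4·0.5·0.334 + 2·0.125·0.402 + 2·0.25·0.102 = 1.042.
1.042 < 1.9: the indirect benefit is less than the cost.

No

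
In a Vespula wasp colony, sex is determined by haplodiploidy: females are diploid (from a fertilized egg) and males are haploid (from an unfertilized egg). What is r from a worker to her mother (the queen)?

One meiotic link between diploid queen and diploid daughter: r = 1/2.

0.5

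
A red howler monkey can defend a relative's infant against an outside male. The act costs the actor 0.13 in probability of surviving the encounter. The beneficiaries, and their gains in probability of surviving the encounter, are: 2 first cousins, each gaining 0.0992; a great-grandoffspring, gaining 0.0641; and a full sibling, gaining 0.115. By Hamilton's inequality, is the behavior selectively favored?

No

Hamilton's rule: the trait is favored when the sum of r·B over every recipient exceeds the actor's cost C.
r to a first cousin = 0.125 (first cousins share one grandparent pair — two paths of length 4: r = 2·(1/2)^4 = 1/8).
r to a great-grandoffspring = 1/8 (three parent–offspring links: r = (1/2)^3 = 1/8).
r to a full sibling = 0.5 (full sibs share both parents — two paths of length 2: r = 2·(1/2)^2 = 1/2).
Summing one r·B term per recipient: 2·0.125·0.0992 + 1·0.125·0.0641 + 1·0.5·0.115 = 0.0903125.
0.0903125 < 0.13: the indirect benefit is less than the cost.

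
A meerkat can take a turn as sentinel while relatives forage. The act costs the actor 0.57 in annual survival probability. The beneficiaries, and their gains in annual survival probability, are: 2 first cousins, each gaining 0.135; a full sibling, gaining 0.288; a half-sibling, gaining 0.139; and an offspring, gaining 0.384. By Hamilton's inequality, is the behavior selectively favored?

No

Hamilton's rule: the trait is favored when the sum of r·B over every recipient exceeds the actor's cost C.
r to a first cousin = 0.125 (first cousins share one grandparent pair — two paths of length 4: r = 2·(1/2)^4 = 1/8).
r to a full sibling = 1/2 (full sibs share both parents — two paths of length 2: r = 2·(1/2)^2 = 1/2).
r to a half-sibling = 0.25 (half-sibs share one parent — one path of length 2: r = (1/2)^2 = 1/4).
r to an offspring = 1/2 (one parent–offspring link: r = (1/2)^1 = 1/2).
Summing one r·B term per recipient: 2·0.125·0.135 + 1·0.5·0.288 + 1·0.25·0.139 + 1·0.5·0.384 = 0.4045.
0.4045 < 0.57: the indirect benefit is less than the cost.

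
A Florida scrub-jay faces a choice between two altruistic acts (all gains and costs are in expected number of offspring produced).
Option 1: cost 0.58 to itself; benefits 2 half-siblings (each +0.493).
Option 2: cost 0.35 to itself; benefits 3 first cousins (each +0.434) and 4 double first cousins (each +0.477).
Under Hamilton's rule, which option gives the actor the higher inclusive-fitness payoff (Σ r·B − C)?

Option 1: r to a half-sibling = 0.25.
Option 1: Σ r·B − C = (2·0.25·0.493) − 0.58 = -0.3335.
Option 2: r to a first cousin = 0.125.
Option 2: r to a double first cousin = 0.25.
Option 2: Σ r·B − C = (3·0.125·0.434 + 4·0.25·0.477) − 0.35 = 0.28975.
Option 2 has the higher net inclusive-fitness payoff.

Option 2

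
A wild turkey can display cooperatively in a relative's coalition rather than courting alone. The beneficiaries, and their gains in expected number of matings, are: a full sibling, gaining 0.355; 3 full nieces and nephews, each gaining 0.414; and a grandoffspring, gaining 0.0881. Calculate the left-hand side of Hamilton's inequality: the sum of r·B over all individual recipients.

0.510025

r to a full sibling = 1/2 (full sibs share both parents — two paths of length 2: r = 2·(1/2)^2 = 1/2).
r to a full niece or nephew = 1/4 (full aunt/uncle↔niece/nephew: two paths of length 3 through the shared grandparent pair: r = 2·(1/2)^3 = 1/4).
r to a grandoffspring = 0.25 (two parent–offspring links: r = (1/2)^2 = 1/4).
Summing one r·B term per recipient: 1·0.5·0.355 + 3·0.25·0.414 + 1·0.25·0.0881 = 0.510025.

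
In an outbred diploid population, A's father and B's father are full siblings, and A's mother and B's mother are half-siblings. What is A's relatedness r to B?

Independent pedigree routes through distinct common ancestors add.
A and B are related in two ways: first cousins through their fathers (r = 1/8) and half first cousins through their mothers (r = 1/16).
r = 1/8 + 1/16 = 3/16 = 0.1875.

0.1875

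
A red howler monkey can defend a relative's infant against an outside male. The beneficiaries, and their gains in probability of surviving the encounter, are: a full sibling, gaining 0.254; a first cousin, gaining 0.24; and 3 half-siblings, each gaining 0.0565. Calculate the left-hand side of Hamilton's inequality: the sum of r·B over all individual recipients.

r to a full sibling = 1/2 (full sibs share both parents — two paths of length 2: r = 2·(1/2)^2 = 1/2).
r to a first cousin = 0.125 (first cousins share one grandparent pair — two paths of length 4: r = 2·(1/2)^4 = 1/8).
r to a half-sibling = 0.25 (half-sibs share one parent — one path of length 2: r = (1/2)^2 = 1/4).
Summing one r·B term per recipient: 1·0.5·0.254 + 1·0.125·0.24 + 3·0.25·0.0565 = 0.199375.

0.199375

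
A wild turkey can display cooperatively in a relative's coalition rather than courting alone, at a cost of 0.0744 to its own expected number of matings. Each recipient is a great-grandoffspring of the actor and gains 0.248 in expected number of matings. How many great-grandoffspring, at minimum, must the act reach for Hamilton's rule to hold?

3

r to a great-grandoffspring = 1/8 (three parent–offspring links: r = (1/2)^3 = 1/8).
Hamilton's rule: n·r·B > C  ⇒  n > C/(r·B) = 0.0744/(0.125·0.248) = 2.4.
The smallest integer exceeding 2.4 is 3.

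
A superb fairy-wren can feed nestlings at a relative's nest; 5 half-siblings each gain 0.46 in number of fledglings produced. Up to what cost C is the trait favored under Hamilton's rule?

0.575

r to a half-sibling = 1/4 (half-sibs share one parent — one path of length 2: r = (1/2)^2 = 1/4).
Hamilton's rule: n·r·B > C, so the trait is favored while C < n·r·B = 5·0.25·0.46 = 0.575.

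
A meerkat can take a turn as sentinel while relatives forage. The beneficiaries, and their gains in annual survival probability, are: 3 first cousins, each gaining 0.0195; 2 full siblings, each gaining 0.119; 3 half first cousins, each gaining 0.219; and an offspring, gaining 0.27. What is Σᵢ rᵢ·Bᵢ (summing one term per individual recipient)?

r to a first cousin = 0.125 (first cousins share one grandparent pair — two paths of length 4: r = 2·(1/2)^4 = 1/8).
r to a full sibling = 0.5 (full sibs share both parents — two paths of length 2: r = 2·(1/2)^2 = 1/2).
r to a half first cousin = 0.0625 (half first cousins share one grandparent — one path of length 4: r = (1/2)^4 = 1/16).
r to an offspring = 1/2 (one parent–offspring link: r = (1/2)^1 = 1/2).
Summing one r·B term per recipient: 3·0.125·0.0195 + 2·0.5·0.119 + 3·0.0625·0.219 + 1·0.5·0.27 = 0.302375.

0.302375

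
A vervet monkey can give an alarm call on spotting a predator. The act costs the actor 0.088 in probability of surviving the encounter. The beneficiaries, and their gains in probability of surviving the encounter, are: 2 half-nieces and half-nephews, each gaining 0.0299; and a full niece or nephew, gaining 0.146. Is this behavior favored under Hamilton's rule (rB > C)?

Hamilton's rule: the trait is favored when the sum of r·B over every recipient exceeds the actor's cost C.
r to a half-niece or half-nephew = 1/8 (half-aunt/uncle↔niece/nephew: one path of length 3: r = (1/2)^3 = 1/8).
r to a full niece or nephew = 0.25 (full aunt/uncle↔niece/nephew: two paths of length 3 through the shared grandparent pair: r = 2·(1/2)^3 = 1/4).
Summing one r·B term per recipient: 2·0.125·0.0299 + 1·0.25·0.146 = 0.043975.
0.043975 < 0.088: the indirect benefit is less than the cost.

No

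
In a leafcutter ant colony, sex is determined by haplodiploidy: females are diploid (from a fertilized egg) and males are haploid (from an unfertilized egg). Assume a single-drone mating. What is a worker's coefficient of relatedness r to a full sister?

0.75

Haplodiploid full sisters inherit their father's entire haploid genome identically (contributing 1/2) and on average half of their mother's contribution (1/2 · 1/2 = 1/4); r = 1/2 + 1/4 = 3/4.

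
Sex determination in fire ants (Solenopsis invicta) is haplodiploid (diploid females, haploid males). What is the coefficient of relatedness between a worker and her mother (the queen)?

0.5

One meiotic link between diploid queen and diploid daughter: r = 1/2.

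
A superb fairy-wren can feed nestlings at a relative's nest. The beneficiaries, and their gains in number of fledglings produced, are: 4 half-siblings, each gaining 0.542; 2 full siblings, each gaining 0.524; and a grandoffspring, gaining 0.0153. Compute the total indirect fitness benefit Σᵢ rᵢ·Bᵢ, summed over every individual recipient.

1.069825

r to a half-sibling = 1/4 (half-sibs share one parent — one path of length 2: r = (1/2)^2 = 1/4).
r to a full sibling = 0.5 (full sibs share both parents — two paths of length 2: r = 2·(1/2)^2 = 1/2).
r to a grandoffspring = 1/4 (two parent–offspring links: r = (1/2)^2 = 1/4).
Summing one r·B term per recipient: 4·0.25·0.542 + 2·0.5·0.524 + 1·0.25·0.0153 = 1.069825.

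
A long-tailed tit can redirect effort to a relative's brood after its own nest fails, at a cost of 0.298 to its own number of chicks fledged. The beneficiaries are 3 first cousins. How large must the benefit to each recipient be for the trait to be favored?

0.7947

r to a first cousin = 0.125 (first cousins share one grandparent pair — two paths of length 4: r = 2·(1/2)^4 = 1/8).
Hamilton's rule with n recipients of equal r: n·r·B > C, so B > C/(n·r) = 0.298/(3·0.125) = 0.7947.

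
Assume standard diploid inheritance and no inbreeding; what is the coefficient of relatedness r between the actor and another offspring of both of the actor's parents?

0.5

Each parent–offspring link contributes a factor of 1/2, and independent paths through distinct common ancestors add.
Full sibs share both parents — two paths of length 2: r = 2·(1/2)^2 = 1/2.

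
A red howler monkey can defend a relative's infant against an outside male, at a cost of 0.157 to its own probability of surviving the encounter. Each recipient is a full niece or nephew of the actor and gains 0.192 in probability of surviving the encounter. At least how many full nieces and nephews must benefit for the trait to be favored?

4

r to a full niece or nephew = 0.25 (full aunt/uncle↔niece/nephew: two paths of length 3 through the shared grandparent pair: r = 2·(1/2)^3 = 1/4).
Hamilton's rule: n·r·B > C  ⇒  n > C/(r·B) = 0.157/(0.25·0.192) = 3.271.
The smallest integer exceeding 3.271 is 4.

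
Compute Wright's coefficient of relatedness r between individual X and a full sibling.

Each parent–offspring link contributes a factor of 1/2, and independent paths through distinct common ancestors add.
Full sibs share both parents — two paths of length 2: r = 2·(1/2)^2 = 1/2.

0.5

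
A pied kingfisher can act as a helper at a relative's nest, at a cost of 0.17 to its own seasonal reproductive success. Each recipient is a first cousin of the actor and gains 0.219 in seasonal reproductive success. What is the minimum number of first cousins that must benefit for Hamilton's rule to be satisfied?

7

r to a first cousin = 1/8 (first cousins share one grandparent pair — two paths of length 4: r = 2·(1/2)^4 = 1/8).
Hamilton's rule: n·r·B > C  ⇒  n > C/(r·B) = 0.17/(0.125·0.219) = 6.21.
The smallest integer exceeding 6.21 is 7.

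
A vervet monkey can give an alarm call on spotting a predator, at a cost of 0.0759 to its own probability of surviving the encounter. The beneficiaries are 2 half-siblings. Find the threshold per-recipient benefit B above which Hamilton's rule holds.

0.1518

r to a half-sibling = 1/4 (half-sibs share one parent — one path of length 2: r = (1/2)^2 = 1/4).
Hamilton's rule with n recipients of equal r: n·r·B > C, so B > C/(n·r) = 0.0759/(2·0.25) = 0.1518.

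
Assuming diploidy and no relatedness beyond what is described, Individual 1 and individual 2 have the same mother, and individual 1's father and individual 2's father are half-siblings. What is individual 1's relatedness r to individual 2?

Wright's path rule: contributions from independent ancestry routes add.
Individual 1 and individual 2 are related in two ways: half-sibs through their shared mother (r = 1/4) and half first cousins through their fathers (r = 1/16).
r = 1/4 + 1/16 = 0.3125.

0.3125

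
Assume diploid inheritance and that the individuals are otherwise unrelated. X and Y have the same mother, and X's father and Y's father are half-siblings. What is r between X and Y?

0.3125

Relatedness sums over independent paths through distinct common ancestors.
X and Y are related in two ways: half-sibs through their shared mother (r = 1/4) and half first cousins through their fathers (r = 1/16).
r = 1/4 + 1/16 = 5/16 = 0.3125.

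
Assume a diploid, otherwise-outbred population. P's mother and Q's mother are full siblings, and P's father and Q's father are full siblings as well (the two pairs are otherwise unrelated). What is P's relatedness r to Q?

0.25

Wright's path rule: contributions from independent ancestry routes add.
P and Q are related in two ways: first cousins through their mothers (r = 1/8) and first cousins through their fathers (r = 1/8) — i.e. double first cousins.
r = 1/8 + 1/8 = 1/4 = 0.25.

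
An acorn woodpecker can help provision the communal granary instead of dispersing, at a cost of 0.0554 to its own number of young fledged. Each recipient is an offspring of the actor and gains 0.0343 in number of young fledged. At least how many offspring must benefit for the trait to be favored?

r to an offspring = 0.5 (one parent–offspring link: r = (1/2)^1 = 1/2).
Hamilton's rule: n·r·B > C  ⇒  n > C/(r·B) = 0.0554/(0.5·0.0343) = 3.23.
The smallest integer exceeding 3.23 is 4.

4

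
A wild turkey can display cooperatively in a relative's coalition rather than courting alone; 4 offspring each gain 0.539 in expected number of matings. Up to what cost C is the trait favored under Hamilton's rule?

1.078

r to an offspring = 1/2 (one parent–offspring link: r = (1/2)^1 = 1/2).
Hamilton's rule: n·r·B > C, so the trait is favored while C < n·r·B = 4·0.5·0.539 = 1.078.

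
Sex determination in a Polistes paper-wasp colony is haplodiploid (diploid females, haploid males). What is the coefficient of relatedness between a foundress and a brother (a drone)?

Her haploid brother carries none of their father's genes and a random half of their mother's genome; that half matches the maternal half of her own genome with probability 1/2: r = 1/2 · 1/2 = 1/4.

0.25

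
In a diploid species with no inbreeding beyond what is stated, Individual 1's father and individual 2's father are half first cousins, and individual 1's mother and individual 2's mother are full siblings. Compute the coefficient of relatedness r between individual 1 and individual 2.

Wright's path rule: contributions from independent ancestry routes add.
Individual 1 and individual 2 are related in two ways: half second cousins through their fathers (r = 1/64) and first cousins through their mothers (r = 1/8).
r = 1/64 + 1/8 = 9/64 = 0.140625.

0.140625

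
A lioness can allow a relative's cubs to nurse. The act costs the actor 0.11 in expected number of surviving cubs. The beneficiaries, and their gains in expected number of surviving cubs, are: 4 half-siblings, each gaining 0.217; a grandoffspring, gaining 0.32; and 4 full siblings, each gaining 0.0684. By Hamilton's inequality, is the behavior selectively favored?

Hamilton's rule: the trait is favored when the sum of r·B over every recipient exceeds the actor's cost C.
r to a half-sibling = 1/4 (half-sibs share one parent — one path of length 2: r = (1/2)^2 = 1/4).
r to a grandoffspring = 0.25 (two parent–offspring links: r = (1/2)^2 = 1/4).
r to a full sibling = 0.5 (full sibs share both parents — two paths of length 2: r = 2·(1/2)^2 = 1/2).
Summing one r·B term per recipient: 4·0.25·0.217 + 1·0.25·0.32 + 4·0.5·0.0684 = 0.4338.
0.4338 > 0.11: the indirect benefit exceeds the cost.

Yes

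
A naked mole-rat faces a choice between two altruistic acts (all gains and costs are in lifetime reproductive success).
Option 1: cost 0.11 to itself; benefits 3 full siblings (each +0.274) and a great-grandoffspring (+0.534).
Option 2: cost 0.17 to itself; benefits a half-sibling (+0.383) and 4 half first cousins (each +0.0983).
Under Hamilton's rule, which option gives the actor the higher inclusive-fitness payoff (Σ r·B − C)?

Option 1

Option 1: r to a full sibling = 0.5.
Option 1: r to a great-grandoffspring = 0.125.
Option 1: Σ r·B − C = (3·0.5·0.274 + 1·0.125·0.534) − 0.11 = 0.36775.
Option 2: r to a half-sibling = 0.25.
Option 2: r to a half first cousin = 0.0625.
Option 2: Σ r·B − C = (1·0.25·0.383 + 4·0.0625·0.0983) − 0.17 = -0.049675.
Option 1 has the higher net inclusive-fitness payoff.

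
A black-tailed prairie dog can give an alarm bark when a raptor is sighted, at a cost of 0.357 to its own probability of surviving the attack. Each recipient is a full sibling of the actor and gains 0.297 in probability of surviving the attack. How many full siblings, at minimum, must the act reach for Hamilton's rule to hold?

3

r to a full sibling = 1/2 (full sibs share both parents — two paths of length 2: r = 2·(1/2)^2 = 1/2).
Hamilton's rule: n·r·B > C  ⇒  n > C/(r·B) = 0.357/(0.5·0.297) = 2.404.
The smallest integer exceeding 2.404 is 3.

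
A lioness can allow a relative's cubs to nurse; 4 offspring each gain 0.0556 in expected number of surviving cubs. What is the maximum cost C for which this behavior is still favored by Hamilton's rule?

0.1112

r to an offspring = 1/2 (one parent–offspring link: r = (1/2)^1 = 1/2).
Hamilton's rule: n·r·B > C, so the trait is favored while C < n·r·B = 4·0.5·0.0556 = 0.1112.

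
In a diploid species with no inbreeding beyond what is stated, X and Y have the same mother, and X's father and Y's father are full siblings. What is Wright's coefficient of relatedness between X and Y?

Relatedness sums over independent paths through distinct common ancestors.
X and Y are related in two ways: half-sibs through their shared mother (r = 1/4) and first cousins through their fathers (r = 1/8).
r = 1/4 + 1/8 = 3/8 = 0.375.

0.375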